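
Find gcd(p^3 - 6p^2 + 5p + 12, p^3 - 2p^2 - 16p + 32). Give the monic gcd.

Repeated division with remainder:
  p^3 - 6p^2 + 5p + 12 = (p^3 - 2p^2 - 16p + 32) + (-4p^2 + 21p - 20)
  p^3 - 2p^2 - 16p + 32 = (-(1/4)p - 13/16)(-4p^2 + 21p - 20) + (-(63/16)p + 63/4)
  -4p^2 + 21p - 20 = ((64/63)p - 80/63)(-(63/16)p + 63/4) + (0)
Last nonzero remainder: -(63/16)p + 63/4. Dividing through by -63/16 gives the monic gcd p - 4.

p - 4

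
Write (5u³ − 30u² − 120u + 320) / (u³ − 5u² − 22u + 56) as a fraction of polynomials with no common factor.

(5u − 40)/(u − 7)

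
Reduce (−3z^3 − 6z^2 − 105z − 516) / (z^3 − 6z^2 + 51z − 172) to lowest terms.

Euclidean algorithm in ℚ[z]:
  −3z^3 − 6z^2 − 105z − 516 = (−3)(z^3 − 6z^2 + 51z − 172) + (−24z^2 + 48z − 1032)
  z^3 − 6z^2 + 51z − 172 = (−(1/24)z + 1/6)(−24z^2 + 48z − 1032) + (0)
Last nonzero remainder: −24z^2 + 48z − 1032. Dividing through by −24 gives the monic gcd z^2 − 2z + 43.
Cancel z^2 − 2z + 43 from numerator and denominator to get the reduced form.

(−3z − 12)/(z − 4)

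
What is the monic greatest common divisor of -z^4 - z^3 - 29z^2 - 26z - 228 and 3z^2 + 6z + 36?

z^2 + 2z + 12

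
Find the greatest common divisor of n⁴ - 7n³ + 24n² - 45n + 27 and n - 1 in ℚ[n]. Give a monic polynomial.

Euclidean algorithm in ℚ[n]:
  n⁴ - 7n³ + 24n² - 45n + 27 = (n³ - 6n² + 18n - 27)(n - 1) + (0)
The last nonzero remainder n - 1 is already monic.

n - 1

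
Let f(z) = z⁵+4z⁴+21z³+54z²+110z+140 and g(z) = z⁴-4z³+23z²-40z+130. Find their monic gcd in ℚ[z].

By polynomial division,
  z⁵+4z⁴+21z³+54z²+110z+140 = (z+8)(z⁴-4z³+23z²-40z+130) + (30z³-90z²+300z-900)
  z⁴-4z³+23z²-40z+130 = ((1/30)z-1/30)(30z³-90z²+300z-900) + (10z²+100)
  30z³-90z²+300z-900 = (3z-9)(10z²+100) + (0)
Last nonzero remainder: 10z²+100. Dividing through by 10 gives the monic gcd z²+10.

z²+10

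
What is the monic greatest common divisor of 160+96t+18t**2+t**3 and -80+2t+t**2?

10+t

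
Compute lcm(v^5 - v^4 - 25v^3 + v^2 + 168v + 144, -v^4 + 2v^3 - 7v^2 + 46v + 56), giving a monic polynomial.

v^7 - 12v^5 - 38v^4 - 181v^3 + 326v^2 + 2496v + 2016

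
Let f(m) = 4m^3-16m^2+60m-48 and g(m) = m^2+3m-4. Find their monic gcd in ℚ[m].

Repeated division with remainder:
  4m^3-16m^2+60m-48 = (4m-28)(m^2+3m-4) + (160m-160)
  m^2+3m-4 = ((1/160)m+1/40)(160m-160) + (0)
Last nonzero remainder: 160m-160. Dividing through by 160 gives the monic gcd m-1.

m-1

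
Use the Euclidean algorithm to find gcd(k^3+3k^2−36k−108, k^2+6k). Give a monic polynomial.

k+6

Euclidean algorithm in ℚ[k]:
  k^3+3k^2−36k−108 = (k−3)(k^2+6k) + (−18k−108)
  k^2+6k = (−(1/18)k)(−18k−108) + (0)
Last nonzero remainder: −18k−108. Dividing through by −18 gives the monic gcd k+6.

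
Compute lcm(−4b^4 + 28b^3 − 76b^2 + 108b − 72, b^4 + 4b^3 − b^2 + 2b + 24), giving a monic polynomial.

b^6 − b^5 − 15b^4 + 31b^3 + 8b^2 − 108b + 144

Apply the Euclidean algorithm:
  −4b^4 + 28b^3 − 76b^2 + 108b − 72 = (−4)(b^4 + 4b^3 − b^2 + 2b + 24) + (44b^3 − 80b^2 + 116b + 24)
  b^4 + 4b^3 − b^2 + 2b + 24 = ((1/44)b + 16/121)(44b^3 − 80b^2 + 116b + 24) + ((840/121)b^2 − (1680/121)b + 2520/121)
  44b^3 − 80b^2 + 116b + 24 = ((1331/210)b + 121/105)((840/121)b^2 − (1680/121)b + 2520/121) + (0)
Last nonzero remainder: (840/121)b^2 − (1680/121)b + 2520/121. Dividing through by 840/121 gives the monic gcd b^2 − 2b + 3.
Then lcm(f, g) = f·g / gcd(f, g); expanding and making the result monic gives the answer.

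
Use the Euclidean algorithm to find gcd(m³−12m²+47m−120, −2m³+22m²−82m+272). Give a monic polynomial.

m−8

Repeated division with remainder:
  m³−12m²+47m−120 = (−1/2)(−2m³+22m²−82m+272) + (−m²+6m+16)
  −2m³+22m²−82m+272 = (2m−10)(−m²+6m+16) + (−54m+432)
  −m²+6m+16 = ((1/54)m+1/27)(−54m+432) + (0)
Last nonzero remainder: −54m+432. Dividing through by −54 gives the monic gcd m−8.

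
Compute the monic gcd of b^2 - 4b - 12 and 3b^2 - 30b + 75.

1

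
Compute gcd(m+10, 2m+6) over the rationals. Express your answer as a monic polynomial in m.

By polynomial division,
  m+10 = (1/2)(2m+6) + (7)
  2m+6 = ((2/7)m+6/7)(7) + (0)
The last nonzero remainder is the constant 7, so the polynomials are coprime and gcd = 1.

1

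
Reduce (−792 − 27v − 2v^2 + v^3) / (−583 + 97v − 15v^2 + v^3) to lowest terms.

Apply the Euclidean algorithm:
  v^3 − 2v^2 − 27v − 792 = (v^3 − 15v^2 + 97v − 583) + (13v^2 − 124v − 209)
  v^3 − 15v^2 + 97v − 583 = ((1/13)v − 71/169)(13v^2 − 124v − 209) + ((10306/169)v − 113366/169)
  13v^2 − 124v − 209 = ((2197/10306)v + 3211/10306)((10306/169)v − 113366/169) + (0)
Last nonzero remainder: (10306/169)v − 113366/169. Dividing through by 10306/169 gives the monic gcd v − 11.
Cancel v − 11 from numerator and denominator to get the reduced form.

(72 + 9v + v^2)/(53 − 4v + v^2)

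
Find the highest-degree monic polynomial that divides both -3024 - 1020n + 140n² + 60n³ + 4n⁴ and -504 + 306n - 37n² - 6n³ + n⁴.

-28 + 3n + n²

Apply the Euclidean algorithm:
  4n⁴ + 60n³ + 140n² - 1020n - 3024 = (4)(n⁴ - 6n³ - 37n² + 306n - 504) + (84n³ + 288n² - 2244n - 1008)
  n⁴ - 6n³ - 37n² + 306n - 504 = ((1/84)n - 11/98)(84n³ + 288n² - 2244n - 1008) + ((1080/49)n² + (3240/49)n - 4320/7)
  84n³ + 288n² - 2244n - 1008 = ((343/90)n + 49/30)((1080/49)n² + (3240/49)n - 4320/7) + (0)
Last nonzero remainder: (1080/49)n² + (3240/49)n - 4320/7. Dividing through by 1080/49 gives the monic gcd n² + 3n - 28.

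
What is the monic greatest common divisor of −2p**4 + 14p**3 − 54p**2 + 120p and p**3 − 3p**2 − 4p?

p**2 − 4p

By polynomial division,
  −2p**4 + 14p**3 − 54p**2 + 120p = (−2p + 8)(p**3 − 3p**2 − 4p) + (−38p**2 + 152p)
  p**3 − 3p**2 − 4p = (−(1/38)p − 1/38)(−38p**2 + 152p) + (0)
Last nonzero remainder: −38p**2 + 152p. Dividing through by −38 gives the monic gcd p**2 − 4p.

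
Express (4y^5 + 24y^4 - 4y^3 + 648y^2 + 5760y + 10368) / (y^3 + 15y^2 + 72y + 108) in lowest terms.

(4y^3 - 12y^2 + 32y + 576)/(y + 6)

Repeated division with remainder:
  4y^5 + 24y^4 - 4y^3 + 648y^2 + 5760y + 10368 = (4y^2 - 36y + 248)(y^3 + 15y^2 + 72y + 108) + (-912y^2 - 8208y - 16416)
  y^3 + 15y^2 + 72y + 108 = (-(1/912)y - 1/152)(-912y^2 - 8208y - 16416) + (0)
Last nonzero remainder: -912y^2 - 8208y - 16416. Dividing through by -912 gives the monic gcd y^2 + 9y + 18.
Cancel y^2 + 9y + 18 from numerator and denominator to get the reduced form.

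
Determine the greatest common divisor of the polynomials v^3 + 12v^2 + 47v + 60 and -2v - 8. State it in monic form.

v + 4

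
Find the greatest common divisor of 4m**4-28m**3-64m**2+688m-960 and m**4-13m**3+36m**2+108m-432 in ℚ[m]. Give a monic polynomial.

m**2-10m+24

Apply the Euclidean algorithm:
  4m**4-28m**3-64m**2+688m-960 = (4)(m**4-13m**3+36m**2+108m-432) + (24m**3-208m**2+256m+768)
  m**4-13m**3+36m**2+108m-432 = ((1/24)m-13/72)(24m**3-208m**2+256m+768) + (-(110/9)m**2+(1100/9)m-880/3)
  24m**3-208m**2+256m+768 = (-(108/55)m-144/55)(-(110/9)m**2+(1100/9)m-880/3) + (0)
Last nonzero remainder: -(110/9)m**2+(1100/9)m-880/3. Dividing through by -110/9 gives the monic gcd m**2-10m+24.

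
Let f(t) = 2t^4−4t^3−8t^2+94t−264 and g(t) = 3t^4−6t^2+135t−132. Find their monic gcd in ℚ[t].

Euclidean algorithm in ℚ[t]:
  2t^4−4t^3−8t^2+94t−264 = (2/3)(3t^4−6t^2+135t−132) + (−4t^3−4t^2+4t−176)
  3t^4−6t^2+135t−132 = (−(3/4)t+3/4)(−4t^3−4t^2+4t−176) + (0)
Last nonzero remainder: −4t^3−4t^2+4t−176. Dividing through by −4 gives the monic gcd t^3+t^2−t+44.

t^3+t^2−t+44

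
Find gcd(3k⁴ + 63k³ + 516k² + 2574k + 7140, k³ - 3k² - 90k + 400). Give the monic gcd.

k + 10

Euclidean algorithm in ℚ[k]:
  3k⁴ + 63k³ + 516k² + 2574k + 7140 = (3k + 72)(k³ - 3k² - 90k + 400) + (1002k² + 7854k - 21660)
  k³ - 3k² - 90k + 400 = ((1/1002)k - 905/83667)(1002k² + 7854k - 21660) + ((462150/27889)k + 4621500/27889)
  1002k² + 7854k - 21660 = ((4657463/77025)k - 10067929/77025)((462150/27889)k + 4621500/27889) + (0)
Last nonzero remainder: (462150/27889)k + 4621500/27889. Dividing through by 462150/27889 gives the monic gcd k + 10.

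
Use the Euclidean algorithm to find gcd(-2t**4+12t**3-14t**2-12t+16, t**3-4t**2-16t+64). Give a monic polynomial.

t-4

Euclidean algorithm in ℚ[t]:
  -2t**4+12t**3-14t**2-12t+16 = (-2t+4)(t**3-4t**2-16t+64) + (-30t**2+180t-240)
  t**3-4t**2-16t+64 = (-(1/30)t-1/15)(-30t**2+180t-240) + (-12t+48)
  -30t**2+180t-240 = ((5/2)t-5)(-12t+48) + (0)
Last nonzero remainder: -12t+48. Dividing through by -12 gives the monic gcd t-4.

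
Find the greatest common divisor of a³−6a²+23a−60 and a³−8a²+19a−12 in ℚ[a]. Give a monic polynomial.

By polynomial division,
  a³−6a²+23a−60 = (a³−8a²+19a−12) + (2a²+4a−48)
  a³−8a²+19a−12 = ((1/2)a−5)(2a²+4a−48) + (63a−252)
  2a²+4a−48 = ((2/63)a+4/21)(63a−252) + (0)
Last nonzero remainder: 63a−252. Dividing through by 63 gives the monic gcd a−4.

a−4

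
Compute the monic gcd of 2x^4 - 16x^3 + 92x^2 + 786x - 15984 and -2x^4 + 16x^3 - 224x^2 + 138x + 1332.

x^2 - 7x + 111

Apply the Euclidean algorithm:
  2x^4 - 16x^3 + 92x^2 + 786x - 15984 = (-1)(-2x^4 + 16x^3 - 224x^2 + 138x + 1332) + (-132x^2 + 924x - 14652)
  -2x^4 + 16x^3 - 224x^2 + 138x + 1332 = ((1/66)x^2 - (1/66)x - 1/11)(-132x^2 + 924x - 14652) + (0)
Last nonzero remainder: -132x^2 + 924x - 14652. Dividing through by -132 gives the monic gcd x^2 - 7x + 111.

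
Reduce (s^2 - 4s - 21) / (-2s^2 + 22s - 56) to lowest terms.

By polynomial division,
  s^2 - 4s - 21 = (-1/2)(-2s^2 + 22s - 56) + (7s - 49)
  -2s^2 + 22s - 56 = (-(2/7)s + 8/7)(7s - 49) + (0)
Last nonzero remainder: 7s - 49. Dividing through by 7 gives the monic gcd s - 7.
Cancel s - 7 from numerator and denominator to get the reduced form.

(-s - 3)/(2s - 8)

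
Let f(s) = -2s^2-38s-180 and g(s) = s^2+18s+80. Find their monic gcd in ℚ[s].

Repeated division with remainder:
  -2s^2-38s-180 = (-2)(s^2+18s+80) + (-2s-20)
  s^2+18s+80 = (-(1/2)s-4)(-2s-20) + (0)
Last nonzero remainder: -2s-20. Dividing through by -2 gives the monic gcd s+10.

s+10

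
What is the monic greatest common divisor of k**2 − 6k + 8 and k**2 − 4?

k − 2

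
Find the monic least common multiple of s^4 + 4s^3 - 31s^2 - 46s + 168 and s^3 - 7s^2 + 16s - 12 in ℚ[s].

s^6 - s^5 - 45s^4 + 133s^3 + 212s^2 - 1116s + 1008

Apply the Euclidean algorithm:
  s^4 + 4s^3 - 31s^2 - 46s + 168 = (s + 11)(s^3 - 7s^2 + 16s - 12) + (30s^2 - 210s + 300)
  s^3 - 7s^2 + 16s - 12 = ((1/30)s)(30s^2 - 210s + 300) + (6s - 12)
  30s^2 - 210s + 300 = (5s - 25)(6s - 12) + (0)
Last nonzero remainder: 6s - 12. Dividing through by 6 gives the monic gcd s - 2.
Then lcm(f, g) = f·g / gcd(f, g); expanding and making the result monic gives the answer.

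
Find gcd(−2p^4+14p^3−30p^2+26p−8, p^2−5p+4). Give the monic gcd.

p^2−5p+4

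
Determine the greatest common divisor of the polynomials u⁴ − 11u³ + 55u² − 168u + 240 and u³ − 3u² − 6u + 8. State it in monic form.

Euclidean algorithm in ℚ[u]:
  u⁴ − 11u³ + 55u² − 168u + 240 = (u − 8)(u³ − 3u² − 6u + 8) + (37u² − 224u + 304)
  u³ − 3u² − 6u + 8 = ((1/37)u + 113/1369)(37u² − 224u + 304) + ((5850/1369)u − 23400/1369)
  37u² − 224u + 304 = ((50653/5850)u − 52022/2925)((5850/1369)u − 23400/1369) + (0)
Last nonzero remainder: (5850/1369)u − 23400/1369. Dividing through by 5850/1369 gives the monic gcd u − 4.

u − 4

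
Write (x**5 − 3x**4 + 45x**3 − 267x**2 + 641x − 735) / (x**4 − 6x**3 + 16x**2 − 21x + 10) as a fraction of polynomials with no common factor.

Apply the Euclidean algorithm:
  x**5 − 3x**4 + 45x**3 − 267x**2 + 641x − 735 = (x + 3)(x**4 − 6x**3 + 16x**2 − 21x + 10) + (47x**3 − 294x**2 + 694x − 765)
  x**4 − 6x**3 + 16x**2 − 21x + 10 = ((1/47)x + 12/2209)(47x**3 − 294x**2 + 694x − 765) + ((6254/2209)x**2 − (18762/2209)x + 31270/2209)
  47x**3 − 294x**2 + 694x − 765 = ((103823/6254)x − 337977/6254)((6254/2209)x**2 − (18762/2209)x + 31270/2209) + (0)
Last nonzero remainder: (6254/2209)x**2 − (18762/2209)x + 31270/2209. Dividing through by 6254/2209 gives the monic gcd x**2 − 3x + 5.
Cancel x**2 − 3x + 5 from numerator and denominator to get the reduced form.

(x**3 + 40x − 147)/(x**2 − 3x + 2)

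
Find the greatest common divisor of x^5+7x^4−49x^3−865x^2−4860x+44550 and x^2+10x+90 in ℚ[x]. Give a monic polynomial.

x^2+10x+90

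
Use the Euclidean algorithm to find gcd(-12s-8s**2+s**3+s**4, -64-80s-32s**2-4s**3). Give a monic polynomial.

4+4s+s**2

Euclidean algorithm in ℚ[s]:
  s**4+s**3-8s**2-12s = (-(1/4)s+7/4)(-4s**3-32s**2-80s-64) + (28s**2+112s+112)
  -4s**3-32s**2-80s-64 = (-(1/7)s-4/7)(28s**2+112s+112) + (0)
Last nonzero remainder: 28s**2+112s+112. Dividing through by 28 gives the monic gcd s**2+4s+4.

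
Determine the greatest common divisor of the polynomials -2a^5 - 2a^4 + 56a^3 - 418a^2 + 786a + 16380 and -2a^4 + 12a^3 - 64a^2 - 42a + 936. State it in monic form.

Apply the Euclidean algorithm:
  -2a^5 - 2a^4 + 56a^3 - 418a^2 + 786a + 16380 = (a + 7)(-2a^4 + 12a^3 - 64a^2 - 42a + 936) + (36a^3 + 72a^2 + 144a + 9828)
  -2a^4 + 12a^3 - 64a^2 - 42a + 936 = (-(1/18)a + 4/9)(36a^3 + 72a^2 + 144a + 9828) + (-88a^2 + 440a - 3432)
  36a^3 + 72a^2 + 144a + 9828 = (-(9/22)a - 63/22)(-88a^2 + 440a - 3432) + (0)
Last nonzero remainder: -88a^2 + 440a - 3432. Dividing through by -88 gives the monic gcd a^2 - 5a + 39.

a^2 - 5a + 39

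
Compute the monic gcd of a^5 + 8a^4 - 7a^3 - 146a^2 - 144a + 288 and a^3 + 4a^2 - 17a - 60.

a^2 - a - 12

Apply the Euclidean algorithm:
  a^5 + 8a^4 - 7a^3 - 146a^2 - 144a + 288 = (a^2 + 4a - 6)(a^3 + 4a^2 - 17a - 60) + (6a^2 - 6a - 72)
  a^3 + 4a^2 - 17a - 60 = ((1/6)a + 5/6)(6a^2 - 6a - 72) + (0)
Last nonzero remainder: 6a^2 - 6a - 72. Dividing through by 6 gives the monic gcd a^2 - a - 12.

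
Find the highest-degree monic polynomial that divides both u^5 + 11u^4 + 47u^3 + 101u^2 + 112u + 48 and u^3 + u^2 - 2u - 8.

Euclidean algorithm in ℚ[u]:
  u^5 + 11u^4 + 47u^3 + 101u^2 + 112u + 48 = (u^2 + 10u + 39)(u^3 + u^2 - 2u - 8) + (90u^2 + 270u + 360)
  u^3 + u^2 - 2u - 8 = ((1/90)u - 1/45)(90u^2 + 270u + 360) + (0)
Last nonzero remainder: 90u^2 + 270u + 360. Dividing through by 90 gives the monic gcd u^2 + 3u + 4.

u^2 + 3u + 4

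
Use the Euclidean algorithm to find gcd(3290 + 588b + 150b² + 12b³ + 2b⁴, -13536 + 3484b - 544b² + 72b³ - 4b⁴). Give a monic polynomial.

By polynomial division,
  2b⁴ + 12b³ + 150b² + 588b + 3290 = (-1/2)(-4b⁴ + 72b³ - 544b² + 3484b - 13536) + (48b³ - 122b² + 2330b - 3478)
  -4b⁴ + 72b³ - 544b² + 3484b - 13536 = (-(1/12)b + 371/288)(48b³ - 122b² + 2330b - 3478) + (-(27745/144)b² + (27745/144)b - 1304015/144)
  48b³ - 122b² + 2330b - 3478 = (-(6912/27745)b + 10656/27745)(-(27745/144)b² + (27745/144)b - 1304015/144) + (0)
Last nonzero remainder: -(27745/144)b² + (27745/144)b - 1304015/144. Dividing through by -27745/144 gives the monic gcd b² - b + 47.

47 - b + b²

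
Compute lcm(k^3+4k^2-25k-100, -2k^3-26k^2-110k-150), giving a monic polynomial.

Apply the Euclidean algorithm:
  k^3+4k^2-25k-100 = (-1/2)(-2k^3-26k^2-110k-150) + (-9k^2-80k-175)
  -2k^3-26k^2-110k-150 = ((2/9)k+74/81)(-9k^2-80k-175) + ((160/81)k+800/81)
  -9k^2-80k-175 = (-(729/160)k-567/32)((160/81)k+800/81) + (0)
Last nonzero remainder: (160/81)k+800/81. Dividing through by 160/81 gives the monic gcd k+5.
Then lcm(f, g) = f·g / gcd(f, g); expanding and making the result monic gives the answer.

k^5+12k^4+22k^3-240k^2-1175k-1500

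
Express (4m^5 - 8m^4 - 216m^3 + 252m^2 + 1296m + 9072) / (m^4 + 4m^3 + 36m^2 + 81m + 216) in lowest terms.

(4m^3 - 20m^2 - 192m + 1008)/(m^2 + m + 24)

Repeated division with remainder:
  4m^5 - 8m^4 - 216m^3 + 252m^2 + 1296m + 9072 = (4m - 24)(m^4 + 4m^3 + 36m^2 + 81m + 216) + (-264m^3 + 792m^2 + 2376m + 14256)
  m^4 + 4m^3 + 36m^2 + 81m + 216 = (-(1/264)m - 7/264)(-264m^3 + 792m^2 + 2376m + 14256) + (66m^2 + 198m + 594)
  -264m^3 + 792m^2 + 2376m + 14256 = (-4m + 24)(66m^2 + 198m + 594) + (0)
Last nonzero remainder: 66m^2 + 198m + 594. Dividing through by 66 gives the monic gcd m^2 + 3m + 9.
Cancel m^2 + 3m + 9 from numerator and denominator to get the reduced form.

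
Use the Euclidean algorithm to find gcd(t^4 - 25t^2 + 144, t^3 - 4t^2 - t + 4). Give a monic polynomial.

t - 4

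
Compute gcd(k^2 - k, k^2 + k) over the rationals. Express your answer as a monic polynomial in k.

k

Euclidean algorithm in ℚ[k]:
  k^2 - k = (k^2 + k) + (-2k)
  k^2 + k = (-(1/2)k - 1/2)(-2k) + (0)
Last nonzero remainder: -2k. Dividing through by -2 gives the monic gcd k.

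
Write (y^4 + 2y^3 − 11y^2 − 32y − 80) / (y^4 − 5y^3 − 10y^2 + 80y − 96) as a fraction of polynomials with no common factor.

(y^2 + 2y + 5)/(y^2 − 5y + 6)

Euclidean algorithm in ℚ[y]:
  y^4 + 2y^3 − 11y^2 − 32y − 80 = (y^4 − 5y^3 − 10y^2 + 80y − 96) + (7y^3 − y^2 − 112y + 16)
  y^4 − 5y^3 − 10y^2 + 80y − 96 = ((1/7)y − 34/49)(7y^3 − y^2 − 112y + 16) + ((260/49)y^2 − 4160/49)
  7y^3 − y^2 − 112y + 16 = ((343/260)y − 49/260)((260/49)y^2 − 4160/49) + (0)
Last nonzero remainder: (260/49)y^2 − 4160/49. Dividing through by 260/49 gives the monic gcd y^2 − 16.
Cancel y^2 − 16 from numerator and denominator to get the reduced form.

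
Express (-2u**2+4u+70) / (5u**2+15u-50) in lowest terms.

(-2u+14)/(5u-10)

Repeated division with remainder:
  -2u**2+4u+70 = (-2/5)(5u**2+15u-50) + (10u+50)
  5u**2+15u-50 = ((1/2)u-1)(10u+50) + (0)
Last nonzero remainder: 10u+50. Dividing through by 10 gives the monic gcd u+5.
Cancel u+5 from numerator and denominator to get the reduced form.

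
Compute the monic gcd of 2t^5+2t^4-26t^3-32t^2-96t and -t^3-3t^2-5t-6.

t^2+t+3

Euclidean algorithm in ℚ[t]:
  2t^5+2t^4-26t^3-32t^2-96t = (-2t^2+4t+24)(-t^3-3t^2-5t-6) + (48t^2+48t+144)
  -t^3-3t^2-5t-6 = (-(1/48)t-1/24)(48t^2+48t+144) + (0)
Last nonzero remainder: 48t^2+48t+144. Dividing through by 48 gives the monic gcd t^2+t+3.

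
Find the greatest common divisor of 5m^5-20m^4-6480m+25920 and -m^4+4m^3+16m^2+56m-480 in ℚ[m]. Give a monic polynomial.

Euclidean algorithm in ℚ[m]:
  5m^5-20m^4-6480m+25920 = (-5m)(-m^4+4m^3+16m^2+56m-480) + (80m^3+280m^2-8880m+25920)
  -m^4+4m^3+16m^2+56m-480 = (-(1/80)m+3/32)(80m^3+280m^2-8880m+25920) + (-(485/4)m^2+(2425/2)m-2910)
  80m^3+280m^2-8880m+25920 = (-(64/97)m-864/97)(-(485/4)m^2+(2425/2)m-2910) + (0)
Last nonzero remainder: -(485/4)m^2+(2425/2)m-2910. Dividing through by -485/4 gives the monic gcd m^2-10m+24.

m^2-10m+24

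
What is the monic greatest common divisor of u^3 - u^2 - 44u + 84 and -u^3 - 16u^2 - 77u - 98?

u + 7

Repeated division with remainder:
  u^3 - u^2 - 44u + 84 = (-1)(-u^3 - 16u^2 - 77u - 98) + (-17u^2 - 121u - 14)
  -u^3 - 16u^2 - 77u - 98 = ((1/17)u + 151/289)(-17u^2 - 121u - 14) + (-(3744/289)u - 26208/289)
  -17u^2 - 121u - 14 = ((4913/3744)u + 289/1872)(-(3744/289)u - 26208/289) + (0)
Last nonzero remainder: -(3744/289)u - 26208/289. Dividing through by -3744/289 gives the monic gcd u + 7.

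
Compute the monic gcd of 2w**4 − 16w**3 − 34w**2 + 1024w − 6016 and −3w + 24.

w − 8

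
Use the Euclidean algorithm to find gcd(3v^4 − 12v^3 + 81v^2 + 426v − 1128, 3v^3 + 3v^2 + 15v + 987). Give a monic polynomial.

v^2 − 6v + 47

Apply the Euclidean algorithm:
  3v^4 − 12v^3 + 81v^2 + 426v − 1128 = (v − 5)(3v^3 + 3v^2 + 15v + 987) + (81v^2 − 486v + 3807)
  3v^3 + 3v^2 + 15v + 987 = ((1/27)v + 7/27)(81v^2 − 486v + 3807) + (0)
Last nonzero remainder: 81v^2 − 486v + 3807. Dividing through by 81 gives the monic gcd v^2 − 6v + 47.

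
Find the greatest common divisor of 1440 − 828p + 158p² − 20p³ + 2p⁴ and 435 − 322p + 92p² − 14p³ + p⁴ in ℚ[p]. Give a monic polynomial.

By polynomial division,
  2p⁴ − 20p³ + 158p² − 828p + 1440 = (2)(p⁴ − 14p³ + 92p² − 322p + 435) + (8p³ − 26p² − 184p + 570)
  p⁴ − 14p³ + 92p² − 322p + 435 = ((1/8)p − 43/32)(8p³ − 26p² − 184p + 570) + ((1281/16)p² − (1281/2)p + 19215/16)
  8p³ − 26p² − 184p + 570 = ((128/1281)p + 608/1281)((1281/16)p² − (1281/2)p + 19215/16) + (0)
Last nonzero remainder: (1281/16)p² − (1281/2)p + 19215/16. Dividing through by 1281/16 gives the monic gcd p² − 8p + 15.

15 − 8p + p²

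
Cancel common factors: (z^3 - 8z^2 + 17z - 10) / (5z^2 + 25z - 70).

(z^2 - 6z + 5)/(5z + 35)

Euclidean algorithm in ℚ[z]:
  z^3 - 8z^2 + 17z - 10 = ((1/5)z - 13/5)(5z^2 + 25z - 70) + (96z - 192)
  5z^2 + 25z - 70 = ((5/96)z + 35/96)(96z - 192) + (0)
Last nonzero remainder: 96z - 192. Dividing through by 96 gives the monic gcd z - 2.
Cancel z - 2 from numerator and denominator to get the reduced form.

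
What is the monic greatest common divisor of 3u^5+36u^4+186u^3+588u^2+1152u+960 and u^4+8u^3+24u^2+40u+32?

u^2+6u+8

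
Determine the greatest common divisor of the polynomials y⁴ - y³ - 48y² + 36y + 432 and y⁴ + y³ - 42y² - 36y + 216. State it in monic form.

y³ + 3y² - 36y - 108

Euclidean algorithm in ℚ[y]:
  y⁴ - y³ - 48y² + 36y + 432 = (y⁴ + y³ - 42y² - 36y + 216) + (-2y³ - 6y² + 72y + 216)
  y⁴ + y³ - 42y² - 36y + 216 = (-(1/2)y + 1)(-2y³ - 6y² + 72y + 216) + (0)
Last nonzero remainder: -2y³ - 6y² + 72y + 216. Dividing through by -2 gives the monic gcd y³ + 3y² - 36y - 108.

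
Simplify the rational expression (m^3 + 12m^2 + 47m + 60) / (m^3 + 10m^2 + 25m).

(m^2 + 7m + 12)/(m^2 + 5m)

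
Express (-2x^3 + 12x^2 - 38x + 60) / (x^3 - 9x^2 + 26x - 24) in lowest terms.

Repeated division with remainder:
  -2x^3 + 12x^2 - 38x + 60 = (-2)(x^3 - 9x^2 + 26x - 24) + (-6x^2 + 14x + 12)
  x^3 - 9x^2 + 26x - 24 = (-(1/6)x + 10/9)(-6x^2 + 14x + 12) + ((112/9)x - 112/3)
  -6x^2 + 14x + 12 = (-(27/56)x - 9/28)((112/9)x - 112/3) + (0)
Last nonzero remainder: (112/9)x - 112/3. Dividing through by 112/9 gives the monic gcd x - 3.
Cancel x - 3 from numerator and denominator to get the reduced form.

(-2x^2 + 6x - 20)/(x^2 - 6x + 8)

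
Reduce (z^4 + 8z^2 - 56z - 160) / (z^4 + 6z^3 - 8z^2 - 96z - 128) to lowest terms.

Euclidean algorithm in ℚ[z]:
  z^4 + 8z^2 - 56z - 160 = (z^4 + 6z^3 - 8z^2 - 96z - 128) + (-6z^3 + 16z^2 + 40z - 32)
  z^4 + 6z^3 - 8z^2 - 96z - 128 = (-(1/6)z - 13/9)(-6z^3 + 16z^2 + 40z - 32) + ((196/9)z^2 - (392/9)z - 1568/9)
  -6z^3 + 16z^2 + 40z - 32 = (-(27/98)z + 9/49)((196/9)z^2 - (392/9)z - 1568/9) + (0)
Last nonzero remainder: (196/9)z^2 - (392/9)z - 1568/9. Dividing through by 196/9 gives the monic gcd z^2 - 2z - 8.
Cancel z^2 - 2z - 8 from numerator and denominator to get the reduced form.

(z^2 + 2z + 20)/(z^2 + 8z + 16)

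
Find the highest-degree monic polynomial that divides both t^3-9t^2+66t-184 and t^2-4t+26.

1

Apply the Euclidean algorithm:
  t^3-9t^2+66t-184 = (t-5)(t^2-4t+26) + (20t-54)
  t^2-4t+26 = ((1/20)t-13/200)(20t-54) + (2249/100)
  20t-54 = ((2000/2249)t-5400/2249)(2249/100) + (0)
The last nonzero remainder is the constant 2249/100, so the polynomials are coprime and gcd = 1.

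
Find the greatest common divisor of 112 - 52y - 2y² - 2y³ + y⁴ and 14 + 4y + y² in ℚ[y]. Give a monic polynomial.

14 + 4y + y²

Euclidean algorithm in ℚ[y]:
  y⁴ - 2y³ - 2y² - 52y + 112 = (y² - 6y + 8)(y² + 4y + 14) + (0)
The last nonzero remainder y² + 4y + 14 is already monic.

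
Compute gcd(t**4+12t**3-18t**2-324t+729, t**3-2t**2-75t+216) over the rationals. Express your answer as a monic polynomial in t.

t**2+6t-27

Repeated division with remainder:
  t**4+12t**3-18t**2-324t+729 = (t+14)(t**3-2t**2-75t+216) + (85t**2+510t-2295)
  t**3-2t**2-75t+216 = ((1/85)t-8/85)(85t**2+510t-2295) + (0)
Last nonzero remainder: 85t**2+510t-2295. Dividing through by 85 gives the monic gcd t**2+6t-27.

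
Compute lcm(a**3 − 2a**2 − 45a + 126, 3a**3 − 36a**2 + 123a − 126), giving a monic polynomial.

a**5 − 11a**4 − 13a**3 + 503a**2 − 1764a + 1764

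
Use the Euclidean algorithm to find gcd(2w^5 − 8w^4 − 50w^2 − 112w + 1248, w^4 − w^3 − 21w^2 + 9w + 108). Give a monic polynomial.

Repeated division with remainder:
  2w^5 − 8w^4 − 50w^2 − 112w + 1248 = (2w − 6)(w^4 − w^3 − 21w^2 + 9w + 108) + (36w^3 − 194w^2 − 274w + 1896)
  w^4 − w^3 − 21w^2 + 9w + 108 = ((1/36)w + 79/648)(36w^3 − 194w^2 − 274w + 1896) + ((3325/324)w^2 − (3325/324)w − 3325/27)
  36w^3 − 194w^2 − 274w + 1896 = ((11664/3325)w − 51192/3325)((3325/324)w^2 − (3325/324)w − 3325/27) + (0)
Last nonzero remainder: (3325/324)w^2 − (3325/324)w − 3325/27. Dividing through by 3325/324 gives the monic gcd w^2 − w − 12.

w^2 − w − 12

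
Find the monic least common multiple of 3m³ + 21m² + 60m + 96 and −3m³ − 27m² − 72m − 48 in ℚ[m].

m⁵ + 12m⁴ + 59m³ + 160m² + 240m + 128

Repeated division with remainder:
  3m³ + 21m² + 60m + 96 = (−1)(−3m³ − 27m² − 72m − 48) + (−6m² − 12m + 48)
  −3m³ − 27m² − 72m − 48 = ((1/2)m + 7/2)(−6m² − 12m + 48) + (−54m − 216)
  −6m² − 12m + 48 = ((1/9)m − 2/9)(−54m − 216) + (0)
Last nonzero remainder: −54m − 216. Dividing through by −54 gives the monic gcd m + 4.
Then lcm(f, g) = f·g / gcd(f, g); expanding and making the result monic gives the answer.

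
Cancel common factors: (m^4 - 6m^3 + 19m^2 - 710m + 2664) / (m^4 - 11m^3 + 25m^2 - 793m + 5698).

Apply the Euclidean algorithm:
  m^4 - 6m^3 + 19m^2 - 710m + 2664 = (m^4 - 11m^3 + 25m^2 - 793m + 5698) + (5m^3 - 6m^2 + 83m - 3034)
  m^4 - 11m^3 + 25m^2 - 793m + 5698 = ((1/5)m - 49/25)(5m^3 - 6m^2 + 83m - 3034) + (-(84/25)m^2 - (588/25)m - 6216/25)
  5m^3 - 6m^2 + 83m - 3034 = (-(125/84)m + 1025/84)(-(84/25)m^2 - (588/25)m - 6216/25) + (0)
Last nonzero remainder: -(84/25)m^2 - (588/25)m - 6216/25. Dividing through by -84/25 gives the monic gcd m^2 + 7m + 74.
Cancel m^2 + 7m + 74 from numerator and denominator to get the reduced form.

(m^2 - 13m + 36)/(m^2 - 18m + 77)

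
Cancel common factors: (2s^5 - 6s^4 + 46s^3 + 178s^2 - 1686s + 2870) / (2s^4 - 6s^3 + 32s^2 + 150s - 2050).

Euclidean algorithm in ℚ[s]:
  2s^5 - 6s^4 + 46s^3 + 178s^2 - 1686s + 2870 = (s)(2s^4 - 6s^3 + 32s^2 + 150s - 2050) + (14s^3 + 28s^2 + 364s + 2870)
  2s^4 - 6s^3 + 32s^2 + 150s - 2050 = ((1/7)s - 5/7)(14s^3 + 28s^2 + 364s + 2870) + (0)
Last nonzero remainder: 14s^3 + 28s^2 + 364s + 2870. Dividing through by 14 gives the monic gcd s^3 + 2s^2 + 26s + 205.
Cancel s^3 + 2s^2 + 26s + 205 from numerator and denominator to get the reduced form.

(s^2 - 5s + 7)/(s - 5)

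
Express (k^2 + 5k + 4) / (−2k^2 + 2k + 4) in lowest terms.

Euclidean algorithm in ℚ[k]:
  k^2 + 5k + 4 = (−1/2)(−2k^2 + 2k + 4) + (6k + 6)
  −2k^2 + 2k + 4 = (−(1/3)k + 2/3)(6k + 6) + (0)
Last nonzero remainder: 6k + 6. Dividing through by 6 gives the monic gcd k + 1.
Cancel k + 1 from numerator and denominator to get the reduced form.

(−k − 4)/(2k − 4)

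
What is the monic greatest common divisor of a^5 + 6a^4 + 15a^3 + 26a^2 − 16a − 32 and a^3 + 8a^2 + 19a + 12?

By polynomial division,
  a^5 + 6a^4 + 15a^3 + 26a^2 − 16a − 32 = (a^2 − 2a + 12)(a^3 + 8a^2 + 19a + 12) + (−44a^2 − 220a − 176)
  a^3 + 8a^2 + 19a + 12 = (−(1/44)a − 3/44)(−44a^2 − 220a − 176) + (0)
Last nonzero remainder: −44a^2 − 220a − 176. Dividing through by −44 gives the monic gcd a^2 + 5a + 4.

a^2 + 5a + 4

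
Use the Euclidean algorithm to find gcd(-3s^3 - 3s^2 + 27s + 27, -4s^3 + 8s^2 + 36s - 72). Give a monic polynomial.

s^2 - 9

By polynomial division,
  -3s^3 - 3s^2 + 27s + 27 = (3/4)(-4s^3 + 8s^2 + 36s - 72) + (-9s^2 + 81)
  -4s^3 + 8s^2 + 36s - 72 = ((4/9)s - 8/9)(-9s^2 + 81) + (0)
Last nonzero remainder: -9s^2 + 81. Dividing through by -9 gives the monic gcd s^2 - 9.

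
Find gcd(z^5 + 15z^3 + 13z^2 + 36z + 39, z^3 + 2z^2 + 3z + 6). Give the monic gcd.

By polynomial division,
  z^5 + 15z^3 + 13z^2 + 36z + 39 = (z^2 − 2z + 16)(z^3 + 2z^2 + 3z + 6) + (−19z^2 − 57)
  z^3 + 2z^2 + 3z + 6 = (−(1/19)z − 2/19)(−19z^2 − 57) + (0)
Last nonzero remainder: −19z^2 − 57. Dividing through by −19 gives the monic gcd z^2 + 3.

z^2 + 3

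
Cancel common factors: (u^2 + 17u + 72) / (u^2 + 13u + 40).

By polynomial division,
  u^2 + 17u + 72 = (u^2 + 13u + 40) + (4u + 32)
  u^2 + 13u + 40 = ((1/4)u + 5/4)(4u + 32) + (0)
Last nonzero remainder: 4u + 32. Dividing through by 4 gives the monic gcd u + 8.
Cancel u + 8 from numerator and denominator to get the reduced form.

(u + 9)/(u + 5)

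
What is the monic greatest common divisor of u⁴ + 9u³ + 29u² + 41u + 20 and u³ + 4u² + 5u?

u² + 4u + 5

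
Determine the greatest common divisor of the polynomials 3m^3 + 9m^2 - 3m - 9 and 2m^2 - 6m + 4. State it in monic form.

m - 1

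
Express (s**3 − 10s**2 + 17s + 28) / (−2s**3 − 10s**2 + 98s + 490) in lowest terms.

Euclidean algorithm in ℚ[s]:
  s**3 − 10s**2 + 17s + 28 = (−1/2)(−2s**3 − 10s**2 + 98s + 490) + (−15s**2 + 66s + 273)
  −2s**3 − 10s**2 + 98s + 490 = ((2/15)s + 94/75)(−15s**2 + 66s + 273) + (−(528/25)s + 3696/25)
  −15s**2 + 66s + 273 = ((125/176)s + 325/176)(−(528/25)s + 3696/25) + (0)
Last nonzero remainder: −(528/25)s + 3696/25. Dividing through by −528/25 gives the monic gcd s − 7.
Cancel s − 7 from numerator and denominator to get the reduced form.

(−s**2 + 3s + 4)/(2s**2 + 24s + 70)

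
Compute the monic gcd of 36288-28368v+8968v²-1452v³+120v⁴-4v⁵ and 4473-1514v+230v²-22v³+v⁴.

By polynomial division,
  -4v⁵+120v⁴-1452v³+8968v²-28368v+36288 = (-4v+32)(v⁴-22v³+230v²-1514v+4473) + (172v³-4448v²+37972v-106848)
  v⁴-22v³+230v²-1514v+4473 = ((1/172)v+83/3698)(172v³-4448v²+37972v-106848) + ((201663/1849)v²-(3226608/1849)v+12704769/1849)
  172v³-4448v²+37972v-106848 = ((318028/201663)v-3135904/201663)((201663/1849)v²-(3226608/1849)v+12704769/1849) + (0)
Last nonzero remainder: (201663/1849)v²-(3226608/1849)v+12704769/1849. Dividing through by 201663/1849 gives the monic gcd v²-16v+63.

63-16v+v²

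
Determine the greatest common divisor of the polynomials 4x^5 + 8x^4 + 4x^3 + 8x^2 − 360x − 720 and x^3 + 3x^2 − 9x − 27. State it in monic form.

x^2 − 9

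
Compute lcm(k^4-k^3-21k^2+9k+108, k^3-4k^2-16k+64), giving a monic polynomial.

Repeated division with remainder:
  k^4-k^3-21k^2+9k+108 = (k+3)(k^3-4k^2-16k+64) + (7k^2-7k-84)
  k^3-4k^2-16k+64 = ((1/7)k-3/7)(7k^2-7k-84) + (-7k+28)
  7k^2-7k-84 = (-k-3)(-7k+28) + (0)
Last nonzero remainder: -7k+28. Dividing through by -7 gives the monic gcd k-4.
Then lcm(f, g) = f·g / gcd(f, g); expanding and making the result monic gives the answer.

k^6-k^5-37k^4+25k^3+444k^2-144k-1728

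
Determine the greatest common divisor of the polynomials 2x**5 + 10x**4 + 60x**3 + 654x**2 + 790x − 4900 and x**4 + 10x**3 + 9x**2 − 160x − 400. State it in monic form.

x**2 + 10x + 25

Repeated division with remainder:
  2x**5 + 10x**4 + 60x**3 + 654x**2 + 790x − 4900 = (2x − 10)(x**4 + 10x**3 + 9x**2 − 160x − 400) + (142x**3 + 1064x**2 − 10x − 8900)
  x**4 + 10x**3 + 9x**2 − 160x − 400 = ((1/142)x + 89/5041)(142x**3 + 1064x**2 − 10x − 8900) + (−(48972/5041)x**2 − (489720/5041)x − 1224300/5041)
  142x**3 + 1064x**2 − 10x − 8900 = (−(357911/24486)x + 448649/12243)(−(48972/5041)x**2 − (489720/5041)x − 1224300/5041) + (0)
Last nonzero remainder: −(48972/5041)x**2 − (489720/5041)x − 1224300/5041. Dividing through by −48972/5041 gives the monic gcd x**2 + 10x + 25.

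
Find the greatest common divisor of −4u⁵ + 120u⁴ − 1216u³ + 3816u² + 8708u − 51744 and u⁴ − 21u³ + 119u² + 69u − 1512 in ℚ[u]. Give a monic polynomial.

u³ − 12u² + 11u + 168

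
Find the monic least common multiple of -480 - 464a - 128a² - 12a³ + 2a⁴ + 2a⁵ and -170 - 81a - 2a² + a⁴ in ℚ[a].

-4080 - 4664a - 2024a² - 526a³ - 65a⁴ + 14a⁵ + 4a⁶ + a⁷

Repeated division with remainder:
  2a⁵ + 2a⁴ - 12a³ - 128a² - 464a - 480 = (2a + 2)(a⁴ - 2a² - 81a - 170) + (-8a³ + 38a² + 38a - 140)
  a⁴ - 2a² - 81a - 170 = (-(1/8)a - 19/32)(-8a³ + 38a² + 38a - 140) + ((405/16)a² - (1215/16)a - 2025/8)
  -8a³ + 38a² + 38a - 140 = (-(128/405)a + 224/405)((405/16)a² - (1215/16)a - 2025/8) + (0)
Last nonzero remainder: (405/16)a² - (1215/16)a - 2025/8. Dividing through by 405/16 gives the monic gcd a² - 3a - 10.
Then lcm(f, g) = f·g / gcd(f, g); expanding and making the result monic gives the answer.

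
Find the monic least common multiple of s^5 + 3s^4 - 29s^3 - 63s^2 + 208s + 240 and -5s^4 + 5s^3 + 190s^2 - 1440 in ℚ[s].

s^7 + s^6 - 59s^5 - 77s^4 + 1030s^3 + 1336s^2 - 5472s - 5760

Apply the Euclidean algorithm:
  s^5 + 3s^4 - 29s^3 - 63s^2 + 208s + 240 = (-(1/5)s - 4/5)(-5s^4 + 5s^3 + 190s^2 - 1440) + (13s^3 + 89s^2 - 80s - 912)
  -5s^4 + 5s^3 + 190s^2 - 1440 = (-(5/13)s + 510/169)(13s^3 + 89s^2 - 80s - 912) + (-(18480/169)s^2 - (18480/169)s + 221760/169)
  13s^3 + 89s^2 - 80s - 912 = (-(2197/18480)s - 3211/4620)(-(18480/169)s^2 - (18480/169)s + 221760/169) + (0)
Last nonzero remainder: -(18480/169)s^2 - (18480/169)s + 221760/169. Dividing through by -18480/169 gives the monic gcd s^2 + s - 12.
Then lcm(f, g) = f·g / gcd(f, g); expanding and making the result monic gives the answer.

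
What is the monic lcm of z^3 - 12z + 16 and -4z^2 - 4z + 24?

z^4 + 3z^3 - 12z^2 - 20z + 48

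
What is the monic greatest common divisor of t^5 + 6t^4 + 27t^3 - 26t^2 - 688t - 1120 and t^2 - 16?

Repeated division with remainder:
  t^5 + 6t^4 + 27t^3 - 26t^2 - 688t - 1120 = (t^3 + 6t^2 + 43t + 70)(t^2 - 16) + (0)
The last nonzero remainder t^2 - 16 is already monic.

t^2 - 16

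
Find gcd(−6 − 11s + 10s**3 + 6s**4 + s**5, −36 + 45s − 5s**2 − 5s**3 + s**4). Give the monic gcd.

−3 + 2s + s**2

Apply the Euclidean algorithm:
  s**5 + 6s**4 + 10s**3 − 11s − 6 = (s + 11)(s**4 − 5s**3 − 5s**2 + 45s − 36) + (70s**3 + 10s**2 − 470s + 390)
  s**4 − 5s**3 − 5s**2 + 45s − 36 = ((1/70)s − 18/245)(70s**3 + 10s**2 − 470s + 390) + ((120/49)s**2 + (240/49)s − 360/49)
  70s**3 + 10s**2 − 470s + 390 = ((343/12)s − 637/12)((120/49)s**2 + (240/49)s − 360/49) + (0)
Last nonzero remainder: (120/49)s**2 + (240/49)s − 360/49. Dividing through by 120/49 gives the monic gcd s**2 + 2s − 3.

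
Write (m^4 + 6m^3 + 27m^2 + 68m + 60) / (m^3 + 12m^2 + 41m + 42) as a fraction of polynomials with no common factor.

(m^3 + 4m^2 + 19m + 30)/(m^2 + 10m + 21)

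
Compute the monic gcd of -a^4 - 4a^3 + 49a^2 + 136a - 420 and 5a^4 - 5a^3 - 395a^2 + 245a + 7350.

a^3 + 6a^2 - 37a - 210

By polynomial division,
  -a^4 - 4a^3 + 49a^2 + 136a - 420 = (-1/5)(5a^4 - 5a^3 - 395a^2 + 245a + 7350) + (-5a^3 - 30a^2 + 185a + 1050)
  5a^4 - 5a^3 - 395a^2 + 245a + 7350 = (-a + 7)(-5a^3 - 30a^2 + 185a + 1050) + (0)
Last nonzero remainder: -5a^3 - 30a^2 + 185a + 1050. Dividing through by -5 gives the monic gcd a^3 + 6a^2 - 37a - 210.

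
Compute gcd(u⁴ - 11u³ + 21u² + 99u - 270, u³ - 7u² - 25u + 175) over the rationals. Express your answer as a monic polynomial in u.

Repeated division with remainder:
  u⁴ - 11u³ + 21u² + 99u - 270 = (u - 4)(u³ - 7u² - 25u + 175) + (18u² - 176u + 430)
  u³ - 7u² - 25u + 175 = ((1/18)u + 25/162)(18u² - 176u + 430) + (-(1760/81)u + 8800/81)
  18u² - 176u + 430 = (-(729/880)u + 3483/880)(-(1760/81)u + 8800/81) + (0)
Last nonzero remainder: -(1760/81)u + 8800/81. Dividing through by -1760/81 gives the monic gcd u - 5.

u - 5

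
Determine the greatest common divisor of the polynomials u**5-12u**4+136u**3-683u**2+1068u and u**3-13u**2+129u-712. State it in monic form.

u**2-5u+89

Repeated division with remainder:
  u**5-12u**4+136u**3-683u**2+1068u = (u**2+u+20)(u**3-13u**2+129u-712) + (160u**2-800u+14240)
  u**3-13u**2+129u-712 = ((1/160)u-1/20)(160u**2-800u+14240) + (0)
Last nonzero remainder: 160u**2-800u+14240. Dividing through by 160 gives the monic gcd u**2-5u+89.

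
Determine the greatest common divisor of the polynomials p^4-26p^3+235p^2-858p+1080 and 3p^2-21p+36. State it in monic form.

p^2-7p+12

Repeated division with remainder:
  p^4-26p^3+235p^2-858p+1080 = ((1/3)p^2-(19/3)p+30)(3p^2-21p+36) + (0)
Last nonzero remainder: 3p^2-21p+36. Dividing through by 3 gives the monic gcd p^2-7p+12.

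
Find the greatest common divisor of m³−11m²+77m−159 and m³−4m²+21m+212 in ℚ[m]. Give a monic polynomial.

m²−8m+53

Euclidean algorithm in ℚ[m]:
  m³−11m²+77m−159 = (m³−4m²+21m+212) + (−7m²+56m−371)
  m³−4m²+21m+212 = (−(1/7)m−4/7)(−7m²+56m−371) + (0)
Last nonzero remainder: −7m²+56m−371. Dividing through by −7 gives the monic gcd m²−8m+53.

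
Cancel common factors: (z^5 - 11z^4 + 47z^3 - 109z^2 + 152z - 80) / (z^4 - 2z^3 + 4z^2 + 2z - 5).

(z^2 - 8z + 16)/(z + 1)

Apply the Euclidean algorithm:
  z^5 - 11z^4 + 47z^3 - 109z^2 + 152z - 80 = (z - 9)(z^4 - 2z^3 + 4z^2 + 2z - 5) + (25z^3 - 75z^2 + 175z - 125)
  z^4 - 2z^3 + 4z^2 + 2z - 5 = ((1/25)z + 1/25)(25z^3 - 75z^2 + 175z - 125) + (0)
Last nonzero remainder: 25z^3 - 75z^2 + 175z - 125. Dividing through by 25 gives the monic gcd z^3 - 3z^2 + 7z - 5.
Cancel z^3 - 3z^2 + 7z - 5 from numerator and denominator to get the reduced form.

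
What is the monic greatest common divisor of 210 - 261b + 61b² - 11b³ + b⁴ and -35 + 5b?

-7 + b

Euclidean algorithm in ℚ[b]:
  b⁴ - 11b³ + 61b² - 261b + 210 = ((1/5)b³ - (4/5)b² + (33/5)b - 6)(5b - 35) + (0)
Last nonzero remainder: 5b - 35. Dividing through by 5 gives the monic gcd b - 7.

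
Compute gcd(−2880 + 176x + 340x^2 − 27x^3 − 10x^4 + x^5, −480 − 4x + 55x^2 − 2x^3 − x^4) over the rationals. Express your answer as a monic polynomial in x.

20 − 9x + x^2

Apply the Euclidean algorithm:
  x^5 − 10x^4 − 27x^3 + 340x^2 + 176x − 2880 = (−x + 12)(−x^4 − 2x^3 + 55x^2 − 4x − 480) + (52x^3 − 324x^2 − 256x + 2880)
  −x^4 − 2x^3 + 55x^2 − 4x − 480 = (−(1/52)x − 107/676)(52x^3 − 324x^2 − 256x + 2880) + (−(204/169)x^2 + (1836/169)x − 4080/169)
  52x^3 − 324x^2 − 256x + 2880 = (−(2197/51)x − 2028/17)(−(204/169)x^2 + (1836/169)x − 4080/169) + (0)
Last nonzero remainder: −(204/169)x^2 + (1836/169)x − 4080/169. Dividing through by −204/169 gives the monic gcd x^2 − 9x + 20.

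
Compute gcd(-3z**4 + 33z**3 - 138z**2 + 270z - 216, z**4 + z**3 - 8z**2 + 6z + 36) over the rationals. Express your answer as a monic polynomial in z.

z**2 - 4z + 6

Euclidean algorithm in ℚ[z]:
  -3z**4 + 33z**3 - 138z**2 + 270z - 216 = (-3)(z**4 + z**3 - 8z**2 + 6z + 36) + (36z**3 - 162z**2 + 288z - 108)
  z**4 + z**3 - 8z**2 + 6z + 36 = ((1/36)z + 11/72)(36z**3 - 162z**2 + 288z - 108) + ((35/4)z**2 - 35z + 105/2)
  36z**3 - 162z**2 + 288z - 108 = ((144/35)z - 72/35)((35/4)z**2 - 35z + 105/2) + (0)
Last nonzero remainder: (35/4)z**2 - 35z + 105/2. Dividing through by 35/4 gives the monic gcd z**2 - 4z + 6.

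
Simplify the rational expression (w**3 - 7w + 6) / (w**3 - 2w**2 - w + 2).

(w + 3)/(w + 1)

By polynomial division,
  w**3 - 7w + 6 = (w**3 - 2w**2 - w + 2) + (2w**2 - 6w + 4)
  w**3 - 2w**2 - w + 2 = ((1/2)w + 1/2)(2w**2 - 6w + 4) + (0)
Last nonzero remainder: 2w**2 - 6w + 4. Dividing through by 2 gives the monic gcd w**2 - 3w + 2.
Cancel w**2 - 3w + 2 from numerator and denominator to get the reduced form.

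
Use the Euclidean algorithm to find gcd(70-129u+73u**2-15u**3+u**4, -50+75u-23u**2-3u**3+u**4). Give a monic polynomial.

-10+17u-8u**2+u**3

Apply the Euclidean algorithm:
  u**4-15u**3+73u**2-129u+70 = (u**4-3u**3-23u**2+75u-50) + (-12u**3+96u**2-204u+120)
  u**4-3u**3-23u**2+75u-50 = (-(1/12)u-5/12)(-12u**3+96u**2-204u+120) + (0)
Last nonzero remainder: -12u**3+96u**2-204u+120. Dividing through by -12 gives the monic gcd u**3-8u**2+17u-10.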